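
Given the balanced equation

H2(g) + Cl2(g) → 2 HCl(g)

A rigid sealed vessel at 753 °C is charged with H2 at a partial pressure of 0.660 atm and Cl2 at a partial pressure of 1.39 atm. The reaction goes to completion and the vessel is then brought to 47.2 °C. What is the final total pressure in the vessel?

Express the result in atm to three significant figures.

0.640 atm

At constant V, partial pressures at 753 °C are proportional to moles, so apply stoichiometry directly to pressures.
P(Cl2) required for 0.660 atm of H2 = (1/1) × 0.660 = 0.6600 atm; available 1.39 atm, so H2 is limiting.
P(Cl2) remaining = 1.39 − (1/1) × 0.660 = 0.7300 atm
P(gaseous products) = (2)/1 × 0.660 = 1.320 atm
P_total at 753 °C = 0.7300 + 1.320 = 2.050 atm
Scaling to 47.2 °C: P = 2.050 × 320.35/1026.15 = 0.6400 atm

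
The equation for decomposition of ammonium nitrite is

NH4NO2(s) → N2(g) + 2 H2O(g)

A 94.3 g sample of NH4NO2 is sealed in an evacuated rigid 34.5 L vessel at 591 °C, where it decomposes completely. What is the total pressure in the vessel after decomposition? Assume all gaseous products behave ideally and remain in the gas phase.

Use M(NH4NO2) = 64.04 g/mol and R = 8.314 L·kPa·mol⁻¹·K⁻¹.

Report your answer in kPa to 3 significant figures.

n(NH4NO2) = 94.3 / 64.04 = 1.473 mol
n(gas produced) = (3/1) × 1.473 = 4.419 mol
P = nRT/V = 4.419 × 8.314 × 864.15 / 34.5 = 920.2 kPa

920 kPa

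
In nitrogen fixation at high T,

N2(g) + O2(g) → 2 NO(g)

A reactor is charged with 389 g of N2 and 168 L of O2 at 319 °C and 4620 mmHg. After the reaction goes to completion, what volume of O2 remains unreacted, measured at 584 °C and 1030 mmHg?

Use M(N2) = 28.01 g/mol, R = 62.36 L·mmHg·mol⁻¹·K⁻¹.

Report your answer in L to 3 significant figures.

370 L

n(N2) = 389 / 28.01 = 13.89 mol
n(O2) = PV/RT = (4620 × 168) / (62.36 × 592.15) = 21.02 mol
For 13.89 mol N2, stoichiometry requires (1/1) × 13.89 = 13.89 mol O2; 21.02 mol is available, so N2 is limiting.
n(O2) consumed = (1/1) × 13.89 = 13.89 mol; remaining = 21.02 − 13.89 = 7.130 mol
V(O2) = nRT/P = 7.130 × 62.36 × 857.15 / 1030 = 370.0 L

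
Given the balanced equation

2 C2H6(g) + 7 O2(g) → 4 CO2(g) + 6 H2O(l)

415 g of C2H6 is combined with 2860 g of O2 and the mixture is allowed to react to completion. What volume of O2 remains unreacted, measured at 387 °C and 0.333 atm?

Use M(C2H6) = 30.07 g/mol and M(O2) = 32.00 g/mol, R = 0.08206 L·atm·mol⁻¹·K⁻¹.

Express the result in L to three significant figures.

n(C2H6) = 415 / 30.07 = 13.80 mol
n(O2) = 2860 / 32.00 = 89.38 mol
For 13.80 mol C2H6, stoichiometry requires (7/2) × 13.80 = 48.30 mol O2; 89.38 mol is available, so C2H6 is limiting.
n(O2) consumed = (7/2) × 13.80 = 48.30 mol; remaining = 89.38 − 48.30 = 41.08 mol
V(O2) = nRT/P = 41.08 × 0.08206 × 660.15 / 0.333 = 6683 L

6680 L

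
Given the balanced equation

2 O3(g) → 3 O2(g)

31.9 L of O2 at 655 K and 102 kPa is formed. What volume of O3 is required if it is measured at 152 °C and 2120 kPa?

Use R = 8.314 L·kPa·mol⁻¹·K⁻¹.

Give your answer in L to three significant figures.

n(O2) = PV/RT = (102 × 31.9) / (8.314 × 655) = 0.5975 mol
n(O3) = (2/3) × 0.5975 = 0.3983 mol
V = nRT/P = 0.3983 × 8.314 × 425.15 / 2120 = 0.6641 L

0.664 L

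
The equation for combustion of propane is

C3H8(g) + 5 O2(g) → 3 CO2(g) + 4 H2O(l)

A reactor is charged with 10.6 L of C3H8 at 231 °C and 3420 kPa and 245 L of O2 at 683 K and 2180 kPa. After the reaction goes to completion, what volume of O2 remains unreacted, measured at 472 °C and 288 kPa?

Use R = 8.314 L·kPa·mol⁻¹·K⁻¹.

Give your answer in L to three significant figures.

n(C3H8) = PV/RT = (3420 × 10.6) / (8.314 × 504.15) = 8.649 mol
n(O2) = PV/RT = (2180 × 245) / (8.314 × 683) = 94.06 mol
For 8.649 mol C3H8, stoichiometry requires (5/1) × 8.649 = 43.24 mol O2; 94.06 mol is available, so C3H8 is limiting.
n(O2) consumed = (5/1) × 8.649 = 43.24 mol; remaining = 94.06 − 43.24 = 50.82 mol
V(O2) = nRT/P = 50.82 × 8.314 × 745.15 / 288 = 1093 L

1090 L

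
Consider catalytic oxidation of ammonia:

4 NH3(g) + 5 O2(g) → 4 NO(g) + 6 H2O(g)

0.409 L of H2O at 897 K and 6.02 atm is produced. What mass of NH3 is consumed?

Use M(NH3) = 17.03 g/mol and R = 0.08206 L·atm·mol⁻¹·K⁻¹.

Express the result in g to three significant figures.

n(H2O) = PV/RT = (6.02 × 0.409) / (0.08206 × 897) = 0.03345 mol
n(NH3) = (4/6) × 0.03345 = 0.02230 mol
m(NH3) = 0.02230 × 17.03 = 0.3798 g

0.380 g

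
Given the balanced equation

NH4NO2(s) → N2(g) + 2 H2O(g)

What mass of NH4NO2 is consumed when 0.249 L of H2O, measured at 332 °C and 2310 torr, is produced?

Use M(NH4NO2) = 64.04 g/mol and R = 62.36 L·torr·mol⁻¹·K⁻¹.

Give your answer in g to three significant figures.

n(H2O) = PV/RT = (2310 × 0.249) / (62.36 × 605.15) = 0.01524 mol
n(NH4NO2) = (1/2) × 0.01524 = 0.007620 mol
m(NH4NO2) = 0.007620 × 64.04 = 0.4880 g

0.488 g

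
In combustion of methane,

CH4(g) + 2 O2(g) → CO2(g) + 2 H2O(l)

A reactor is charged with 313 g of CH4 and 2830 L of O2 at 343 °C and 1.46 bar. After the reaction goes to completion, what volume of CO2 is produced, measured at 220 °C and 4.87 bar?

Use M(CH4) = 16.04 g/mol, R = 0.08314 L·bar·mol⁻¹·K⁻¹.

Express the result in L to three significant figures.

n(CH4) = 313 / 16.04 = 19.51 mol
n(O2) = PV/RT = (1.46 × 2830) / (0.08314 × 616.15) = 80.66 mol
For 19.51 mol CH4, stoichiometry requires (2/1) × 19.51 = 39.02 mol O2; 80.66 mol is available, so CH4 is limiting.
n(CO2) = (1/1) × 19.51 = 19.51 mol
V(CO2) = nRT/P = 19.51 × 0.08314 × 493.15 / 4.87 = 164.3 L

164 L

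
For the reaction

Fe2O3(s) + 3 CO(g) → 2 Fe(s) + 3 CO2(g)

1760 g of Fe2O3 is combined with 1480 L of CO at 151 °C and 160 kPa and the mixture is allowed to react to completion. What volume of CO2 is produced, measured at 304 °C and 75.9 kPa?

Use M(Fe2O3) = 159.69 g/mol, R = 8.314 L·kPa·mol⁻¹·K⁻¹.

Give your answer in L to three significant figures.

2090 L

n(Fe2O3) = 1760 / 159.69 = 11.02 mol
n(CO) = PV/RT = (160 × 1480) / (8.314 × 424.15) = 67.15 mol
For 11.02 mol Fe2O3, stoichiometry requires (3/1) × 11.02 = 33.06 mol CO; 67.15 mol is available, so Fe2O3 is limiting.
n(CO2) = (3/1) × 11.02 = 33.06 mol
V(CO2) = nRT/P = 33.06 × 8.314 × 577.15 / 75.9 = 2090 L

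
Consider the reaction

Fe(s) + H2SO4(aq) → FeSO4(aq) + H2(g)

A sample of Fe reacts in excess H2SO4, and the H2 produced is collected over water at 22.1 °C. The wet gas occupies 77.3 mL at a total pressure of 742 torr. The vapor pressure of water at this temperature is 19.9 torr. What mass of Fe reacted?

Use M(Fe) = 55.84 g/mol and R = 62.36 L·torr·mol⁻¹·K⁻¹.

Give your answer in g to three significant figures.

P(H2) = 742 − 19.9 = 722.1 torr
n(H2) = PV/RT = (722.1 × 0.07730) / (62.36 × 295.25) = 0.003032 mol
n(Fe) = (1/1) × 0.003032 = 0.003032 mol
m(Fe) = 0.003032 × 55.84 = 0.1693 g

0.169 g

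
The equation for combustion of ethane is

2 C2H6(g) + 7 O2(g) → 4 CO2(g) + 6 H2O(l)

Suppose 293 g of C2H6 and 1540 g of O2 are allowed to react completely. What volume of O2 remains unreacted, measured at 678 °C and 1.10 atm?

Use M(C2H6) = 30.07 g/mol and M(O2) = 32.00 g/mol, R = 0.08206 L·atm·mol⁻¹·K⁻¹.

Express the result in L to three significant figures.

995 L

n(C2H6) = 293 / 30.07 = 9.744 mol
n(O2) = 1540 / 32.00 = 48.12 mol
For 9.744 mol C2H6, stoichiometry requires (7/2) × 9.744 = 34.10 mol O2; 48.12 mol is available, so C2H6 is limiting.
n(O2) consumed = (7/2) × 9.744 = 34.10 mol; remaining = 48.12 − 34.10 = 14.02 mol
V(O2) = nRT/P = 14.02 × 0.08206 × 951.15 / 1.10 = 994.8 L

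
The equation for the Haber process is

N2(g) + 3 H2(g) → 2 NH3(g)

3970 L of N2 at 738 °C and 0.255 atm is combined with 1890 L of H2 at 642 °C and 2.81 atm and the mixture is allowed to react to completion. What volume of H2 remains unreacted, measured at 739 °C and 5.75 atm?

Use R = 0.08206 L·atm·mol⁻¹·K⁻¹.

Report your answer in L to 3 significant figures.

n(N2) = PV/RT = (0.255 × 3970) / (0.08206 × 1011.15) = 12.20 mol
n(H2) = PV/RT = (2.81 × 1890) / (0.08206 × 915.15) = 70.72 mol
For 12.20 mol N2, stoichiometry requires (3/1) × 12.20 = 36.60 mol H2; 70.72 mol is available, so N2 is limiting.
n(H2) consumed = (3/1) × 12.20 = 36.60 mol; remaining = 70.72 − 36.60 = 34.12 mol
V(H2) = nRT/P = 34.12 × 0.08206 × 1012.15 / 5.75 = 492.9 L

493 L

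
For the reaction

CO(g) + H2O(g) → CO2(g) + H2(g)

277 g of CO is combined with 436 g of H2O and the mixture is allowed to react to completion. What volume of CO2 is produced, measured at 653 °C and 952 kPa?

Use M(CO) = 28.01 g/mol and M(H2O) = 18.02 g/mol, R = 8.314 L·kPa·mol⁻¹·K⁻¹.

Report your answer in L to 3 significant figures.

n(CO) = 277 / 28.01 = 9.889 mol
n(H2O) = 436 / 18.02 = 24.20 mol
For 9.889 mol CO, stoichiometry requires (1/1) × 9.889 = 9.889 mol H2O; 24.20 mol is available, so CO is limiting.
n(CO2) = (1/1) × 9.889 = 9.889 mol
V(CO2) = nRT/P = 9.889 × 8.314 × 926.15 / 952 = 79.98 L

80.0 L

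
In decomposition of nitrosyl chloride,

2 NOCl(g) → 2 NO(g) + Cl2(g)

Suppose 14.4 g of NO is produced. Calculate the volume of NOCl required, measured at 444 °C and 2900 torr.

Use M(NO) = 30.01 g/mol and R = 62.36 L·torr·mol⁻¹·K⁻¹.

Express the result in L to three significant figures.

7.40 L

n(NO) = 14.40 / 30.01 = 0.4798 mol
n(NOCl) = (2/2) × 0.4798 = 0.4798 mol
V = nRT/P = 0.4798 × 62.36 × 717.15 / 2900 = 7.399 L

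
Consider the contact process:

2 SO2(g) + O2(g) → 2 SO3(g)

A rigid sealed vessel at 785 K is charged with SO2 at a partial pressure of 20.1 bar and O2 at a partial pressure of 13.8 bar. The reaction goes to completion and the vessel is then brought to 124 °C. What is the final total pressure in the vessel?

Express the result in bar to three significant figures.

Because the vessel is rigid and T is held at 785 K, work the stoichiometry in partial pressures (P_i = n_iRT/V).
P(O2) required for 20.1 bar of SO2 = (1/2) × 20.1 = 10.05 bar; available 13.8 bar, so SO2 is limiting.
P(O2) remaining = 13.8 − (1/2) × 20.1 = 3.750 bar
P(gaseous products) = (2)/2 × 20.1 = 20.10 bar
P_total at 785 K = 3.750 + 20.10 = 23.85 bar
Scaling to 124 °C: P = 23.85 × 397.15/785 = 12.07 bar

12.1 bar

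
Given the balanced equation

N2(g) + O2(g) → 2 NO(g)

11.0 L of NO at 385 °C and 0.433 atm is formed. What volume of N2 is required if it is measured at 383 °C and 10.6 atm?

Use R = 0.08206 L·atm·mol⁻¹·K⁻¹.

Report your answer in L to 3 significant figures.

0.224 L

n(NO) = PV/RT = (0.433 × 11.0) / (0.08206 × 658.15) = 0.08819 mol
n(N2) = (1/2) × 0.08819 = 0.04410 mol
V = nRT/P = 0.04410 × 0.08206 × 656.15 / 10.6 = 0.2240 L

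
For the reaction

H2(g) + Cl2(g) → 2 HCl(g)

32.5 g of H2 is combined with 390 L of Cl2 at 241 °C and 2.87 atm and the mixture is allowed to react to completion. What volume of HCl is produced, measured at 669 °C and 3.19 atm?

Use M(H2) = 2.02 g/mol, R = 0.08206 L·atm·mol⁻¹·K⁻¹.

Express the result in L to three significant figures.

n(H2) = 32.5 / 2.02 = 16.09 mol
n(Cl2) = PV/RT = (2.87 × 390) / (0.08206 × 514.15) = 26.53 mol
For 16.09 mol H2, stoichiometry requires (1/1) × 16.09 = 16.09 mol Cl2; 26.53 mol is available, so H2 is limiting.
n(HCl) = (2/1) × 16.09 = 32.18 mol
V(HCl) = nRT/P = 32.18 × 0.08206 × 942.15 / 3.19 = 779.9 L

780 L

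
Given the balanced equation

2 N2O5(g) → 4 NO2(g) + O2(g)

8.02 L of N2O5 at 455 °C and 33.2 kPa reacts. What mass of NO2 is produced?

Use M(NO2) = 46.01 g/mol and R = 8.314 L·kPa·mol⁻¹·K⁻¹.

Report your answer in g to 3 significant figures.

4.05 g

n(N2O5) = PV/RT = (33.2 × 8.02) / (8.314 × 728.15) = 0.04398 mol
n(NO2) = (4/2) × 0.04398 = 0.08796 mol
m(NO2) = 0.08796 × 46.01 = 4.047 g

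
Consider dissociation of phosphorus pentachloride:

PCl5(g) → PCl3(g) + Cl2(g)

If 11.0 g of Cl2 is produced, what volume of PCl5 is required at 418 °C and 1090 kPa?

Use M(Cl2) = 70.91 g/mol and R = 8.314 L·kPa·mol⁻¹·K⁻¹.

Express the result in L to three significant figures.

n(Cl2) = 11.00 / 70.91 = 0.1551 mol
n(PCl5) = (1/1) × 0.1551 = 0.1551 mol
V = nRT/P = 0.1551 × 8.314 × 691.15 / 1090 = 0.8177 L

0.818 L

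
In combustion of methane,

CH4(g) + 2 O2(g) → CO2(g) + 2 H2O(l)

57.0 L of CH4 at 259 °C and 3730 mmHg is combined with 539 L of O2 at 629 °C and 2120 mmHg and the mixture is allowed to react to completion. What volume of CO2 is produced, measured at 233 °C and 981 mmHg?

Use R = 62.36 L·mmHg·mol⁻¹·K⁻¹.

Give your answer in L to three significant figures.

n(CH4) = PV/RT = (3730 × 57.0) / (62.36 × 532.15) = 6.407 mol
n(O2) = PV/RT = (2120 × 539) / (62.36 × 902.15) = 20.31 mol
For 6.407 mol CH4, stoichiometry requires (2/1) × 6.407 = 12.81 mol O2; 20.31 mol is available, so CH4 is limiting.
n(CO2) = (1/1) × 6.407 = 6.407 mol
V(CO2) = nRT/P = 6.407 × 62.36 × 506.15 / 981 = 206.1 L

206 L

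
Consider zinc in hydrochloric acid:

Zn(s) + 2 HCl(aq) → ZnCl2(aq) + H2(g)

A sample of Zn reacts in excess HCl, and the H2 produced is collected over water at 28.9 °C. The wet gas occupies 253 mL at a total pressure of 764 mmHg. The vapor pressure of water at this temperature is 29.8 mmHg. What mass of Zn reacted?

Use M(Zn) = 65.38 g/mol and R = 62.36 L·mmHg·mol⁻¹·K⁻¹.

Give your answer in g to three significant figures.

P(H2) = 764 − 29.8 = 734.2 mmHg
n(H2) = PV/RT = (734.2 × 0.2530) / (62.36 × 302.05) = 0.009862 mol
n(Zn) = (1/1) × 0.009862 = 0.009862 mol
m(Zn) = 0.009862 × 65.38 = 0.6448 g

0.645 g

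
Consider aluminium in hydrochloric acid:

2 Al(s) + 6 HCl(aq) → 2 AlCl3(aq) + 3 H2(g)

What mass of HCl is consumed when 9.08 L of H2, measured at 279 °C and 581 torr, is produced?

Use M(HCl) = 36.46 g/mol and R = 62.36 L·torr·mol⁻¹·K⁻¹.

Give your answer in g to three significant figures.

11.2 g

n(H2) = PV/RT = (581 × 9.08) / (62.36 × 552.15) = 0.1532 mol
n(HCl) = (6/3) × 0.1532 = 0.3064 mol
m(HCl) = 0.3064 × 36.46 = 11.17 g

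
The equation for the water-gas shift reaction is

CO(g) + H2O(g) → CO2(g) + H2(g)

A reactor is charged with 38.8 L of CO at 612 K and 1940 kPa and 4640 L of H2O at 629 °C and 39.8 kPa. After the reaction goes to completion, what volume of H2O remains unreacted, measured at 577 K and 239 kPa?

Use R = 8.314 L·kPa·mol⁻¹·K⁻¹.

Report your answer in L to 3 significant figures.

197 L

n(CO) = PV/RT = (1940 × 38.8) / (8.314 × 612) = 14.79 mol
n(H2O) = PV/RT = (39.8 × 4640) / (8.314 × 902.15) = 24.62 mol
For 14.79 mol CO, stoichiometry requires (1/1) × 14.79 = 14.79 mol H2O; 24.62 mol is available, so CO is limiting.
n(H2O) consumed = (1/1) × 14.79 = 14.79 mol; remaining = 24.62 − 14.79 = 9.830 mol
V(H2O) = nRT/P = 9.830 × 8.314 × 577 / 239 = 197.3 L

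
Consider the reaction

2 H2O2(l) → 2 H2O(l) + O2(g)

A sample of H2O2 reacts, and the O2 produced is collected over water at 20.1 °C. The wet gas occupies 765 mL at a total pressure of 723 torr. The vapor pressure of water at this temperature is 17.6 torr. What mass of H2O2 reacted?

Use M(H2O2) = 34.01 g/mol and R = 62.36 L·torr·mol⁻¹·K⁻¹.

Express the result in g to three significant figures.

P(O2) = 723 − 17.6 = 705.4 torr
n(O2) = PV/RT = (705.4 × 0.7650) / (62.36 × 293.25) = 0.02951 mol
n(H2O2) = (2/1) × 0.02951 = 0.05902 mol
m(H2O2) = 0.05902 × 34.01 = 2.007 g

2.01 g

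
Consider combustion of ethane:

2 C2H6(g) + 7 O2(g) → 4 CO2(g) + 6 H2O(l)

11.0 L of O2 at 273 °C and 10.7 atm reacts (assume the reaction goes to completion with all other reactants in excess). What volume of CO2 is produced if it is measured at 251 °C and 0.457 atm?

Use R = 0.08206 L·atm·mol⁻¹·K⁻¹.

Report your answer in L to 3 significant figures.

141 L

n(O2) = PV/RT = (10.7 × 11.0) / (0.08206 × 546.15) = 2.626 mol
n(CO2) = (4/7) × 2.626 = 1.501 mol
V = nRT/P = 1.501 × 0.08206 × 524.15 / 0.457 = 141.3 L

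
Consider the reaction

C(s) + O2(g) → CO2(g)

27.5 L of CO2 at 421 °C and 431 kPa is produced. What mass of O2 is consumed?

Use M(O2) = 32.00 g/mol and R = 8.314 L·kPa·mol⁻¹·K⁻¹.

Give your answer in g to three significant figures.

n(CO2) = PV/RT = (431 × 27.5) / (8.314 × 694.15) = 2.054 mol
n(O2) = (1/1) × 2.054 = 2.054 mol
m(O2) = 2.054 × 32.00 = 65.73 g

65.7 g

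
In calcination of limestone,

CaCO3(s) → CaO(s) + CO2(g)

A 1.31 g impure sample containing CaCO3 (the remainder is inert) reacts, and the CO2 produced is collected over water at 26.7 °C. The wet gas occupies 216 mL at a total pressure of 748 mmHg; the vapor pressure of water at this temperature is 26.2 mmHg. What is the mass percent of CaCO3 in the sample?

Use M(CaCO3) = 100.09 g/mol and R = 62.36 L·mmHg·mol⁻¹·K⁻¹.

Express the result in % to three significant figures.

63.7 %

P(CO2) = 748 − 26.2 = 721.8 mmHg
n(CO2) = PV/RT = (721.8 × 0.2160) / (62.36 × 299.85) = 0.008338 mol
n(CaCO3) = (1/1) × 0.008338 = 0.008338 mol
m(CaCO3) = 0.008338 × 100.09 = 0.8346 g
%CaCO3 = 0.8346 / 1.31 × 100 = 63.71%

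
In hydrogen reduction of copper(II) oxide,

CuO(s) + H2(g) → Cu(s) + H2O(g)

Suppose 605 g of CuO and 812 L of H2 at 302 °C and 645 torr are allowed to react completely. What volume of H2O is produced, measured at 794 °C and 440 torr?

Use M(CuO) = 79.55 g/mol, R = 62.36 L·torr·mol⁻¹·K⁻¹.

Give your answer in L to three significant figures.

n(CuO) = 605 / 79.55 = 7.605 mol
n(H2) = PV/RT = (645 × 812) / (62.36 × 575.15) = 14.60 mol
For 7.605 mol CuO, stoichiometry requires (1/1) × 7.605 = 7.605 mol H2; 14.60 mol is available, so CuO is limiting.
n(H2O) = (1/1) × 7.605 = 7.605 mol
V(H2O) = nRT/P = 7.605 × 62.36 × 1067.15 / 440 = 1150 L

1150 L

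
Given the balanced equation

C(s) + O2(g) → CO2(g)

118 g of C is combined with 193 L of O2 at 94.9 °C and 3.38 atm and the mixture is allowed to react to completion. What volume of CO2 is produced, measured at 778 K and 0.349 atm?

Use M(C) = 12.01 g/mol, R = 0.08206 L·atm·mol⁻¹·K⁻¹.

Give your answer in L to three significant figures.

1800 L

n(C) = 118 / 12.01 = 9.825 mol
n(O2) = PV/RT = (3.38 × 193) / (0.08206 × 368.05) = 21.60 mol
For 9.825 mol C, stoichiometry requires (1/1) × 9.825 = 9.825 mol O2; 21.60 mol is available, so C is limiting.
n(CO2) = (1/1) × 9.825 = 9.825 mol
V(CO2) = nRT/P = 9.825 × 0.08206 × 778 / 0.349 = 1797 L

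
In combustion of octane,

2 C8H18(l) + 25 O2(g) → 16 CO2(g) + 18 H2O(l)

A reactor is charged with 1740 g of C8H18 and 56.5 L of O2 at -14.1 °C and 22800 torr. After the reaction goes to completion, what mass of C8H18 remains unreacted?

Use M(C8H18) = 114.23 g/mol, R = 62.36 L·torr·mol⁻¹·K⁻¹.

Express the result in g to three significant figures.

1010 g

n(C8H18) = 1740 / 114.23 = 15.23 mol
n(O2) = PV/RT = (22800 × 56.5) / (62.36 × 259.05) = 79.74 mol
For 15.23 mol C8H18, stoichiometry requires (25/2) × 15.23 = 190.4 mol O2; 79.74 mol is available, so O2 is limiting.
n(C8H18) consumed = (2/25) × 79.74 = 6.379 mol; remaining = 15.23 − 6.379 = 8.851 mol
m(C8H18) = 8.851 × 114.23 = 1011 g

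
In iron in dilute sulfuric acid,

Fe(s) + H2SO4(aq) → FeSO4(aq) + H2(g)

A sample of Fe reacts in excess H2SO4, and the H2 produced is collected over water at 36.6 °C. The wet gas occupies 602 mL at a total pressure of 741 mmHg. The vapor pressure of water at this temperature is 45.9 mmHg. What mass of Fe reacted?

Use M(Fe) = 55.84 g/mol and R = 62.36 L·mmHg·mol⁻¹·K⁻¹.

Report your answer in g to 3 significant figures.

P(H2) = 741 − 45.9 = 695.1 mmHg
n(H2) = PV/RT = (695.1 × 0.6020) / (62.36 × 309.75) = 0.02166 mol
n(Fe) = (1/1) × 0.02166 = 0.02166 mol
m(Fe) = 0.02166 × 55.84 = 1.209 g

1.21 g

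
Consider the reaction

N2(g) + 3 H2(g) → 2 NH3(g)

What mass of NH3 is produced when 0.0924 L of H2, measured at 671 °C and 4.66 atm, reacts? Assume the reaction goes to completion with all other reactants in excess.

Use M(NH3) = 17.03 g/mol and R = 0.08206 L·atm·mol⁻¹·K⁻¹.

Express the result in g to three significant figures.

n(H2) = PV/RT = (4.66 × 0.0924) / (0.08206 × 944.15) = 0.005558 mol
n(NH3) = (2/3) × 0.005558 = 0.003705 mol
m(NH3) = 0.003705 × 17.03 = 0.06310 g

0.0631 g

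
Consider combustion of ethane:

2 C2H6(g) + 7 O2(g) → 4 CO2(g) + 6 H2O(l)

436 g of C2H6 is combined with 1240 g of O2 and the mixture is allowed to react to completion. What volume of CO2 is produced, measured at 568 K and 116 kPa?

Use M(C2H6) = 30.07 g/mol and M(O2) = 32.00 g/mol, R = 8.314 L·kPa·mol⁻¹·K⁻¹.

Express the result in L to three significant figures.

901 L

n(C2H6) = 436 / 30.07 = 14.50 mol
n(O2) = 1240 / 32.00 = 38.75 mol
For 14.50 mol C2H6, stoichiometry requires (7/2) × 14.50 = 50.75 mol O2; 38.75 mol is available, so O2 is limiting.
n(CO2) = (4/7) × 38.75 = 22.14 mol
V(CO2) = nRT/P = 22.14 × 8.314 × 568 / 116 = 901.3 L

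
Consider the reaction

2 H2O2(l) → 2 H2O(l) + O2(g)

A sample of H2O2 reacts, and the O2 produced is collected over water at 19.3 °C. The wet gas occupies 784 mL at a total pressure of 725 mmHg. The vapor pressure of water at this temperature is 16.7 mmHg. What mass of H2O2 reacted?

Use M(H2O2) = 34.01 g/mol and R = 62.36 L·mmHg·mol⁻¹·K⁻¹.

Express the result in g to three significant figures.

P(O2) = 725 − 16.7 = 708.3 mmHg
n(O2) = PV/RT = (708.3 × 0.7840) / (62.36 × 292.45) = 0.03045 mol
n(H2O2) = (2/1) × 0.03045 = 0.06090 mol
m(H2O2) = 0.06090 × 34.01 = 2.071 g

2.07 g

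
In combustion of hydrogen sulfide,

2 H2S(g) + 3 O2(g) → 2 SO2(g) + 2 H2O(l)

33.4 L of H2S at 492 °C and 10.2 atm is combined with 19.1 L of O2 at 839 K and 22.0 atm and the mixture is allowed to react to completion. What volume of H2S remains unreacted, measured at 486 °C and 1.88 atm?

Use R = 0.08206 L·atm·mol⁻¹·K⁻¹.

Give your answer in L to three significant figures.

n(H2S) = PV/RT = (10.2 × 33.4) / (0.08206 × 765.15) = 5.426 mol
n(O2) = PV/RT = (22.0 × 19.1) / (0.08206 × 839) = 6.103 mol
For 5.426 mol H2S, stoichiometry requires (3/2) × 5.426 = 8.139 mol O2; 6.103 mol is available, so O2 is limiting.
n(H2S) consumed = (2/3) × 6.103 = 4.069 mol; remaining = 5.426 − 4.069 = 1.357 mol
V(H2S) = nRT/P = 1.357 × 0.08206 × 759.15 / 1.88 = 44.97 L

45.0 L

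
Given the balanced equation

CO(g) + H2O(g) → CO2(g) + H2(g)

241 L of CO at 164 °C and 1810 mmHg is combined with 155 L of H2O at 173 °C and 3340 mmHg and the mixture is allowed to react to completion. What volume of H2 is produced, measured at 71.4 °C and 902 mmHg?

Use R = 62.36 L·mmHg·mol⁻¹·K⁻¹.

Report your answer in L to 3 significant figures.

381 L

n(CO) = PV/RT = (1810 × 241) / (62.36 × 437.15) = 16.00 mol
n(H2O) = PV/RT = (3340 × 155) / (62.36 × 446.15) = 18.61 mol
For 16.00 mol CO, stoichiometry requires (1/1) × 16.00 = 16.00 mol H2O; 18.61 mol is available, so CO is limiting.
n(H2) = (1/1) × 16.00 = 16.00 mol
V(H2) = nRT/P = 16.00 × 62.36 × 344.55 / 902 = 381.1 L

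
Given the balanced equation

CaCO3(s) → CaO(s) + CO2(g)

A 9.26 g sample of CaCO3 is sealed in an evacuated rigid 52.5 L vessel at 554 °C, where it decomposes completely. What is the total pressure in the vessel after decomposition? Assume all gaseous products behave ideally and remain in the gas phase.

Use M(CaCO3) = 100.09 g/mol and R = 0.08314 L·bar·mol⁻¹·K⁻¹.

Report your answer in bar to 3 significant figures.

0.121 bar

n(CaCO3) = 9.26 / 100.09 = 0.09252 mol
n(gas produced) = (1/1) × 0.09252 = 0.09252 mol
P = nRT/V = 0.09252 × 0.08314 × 827.15 / 52.5 = 0.1212 bar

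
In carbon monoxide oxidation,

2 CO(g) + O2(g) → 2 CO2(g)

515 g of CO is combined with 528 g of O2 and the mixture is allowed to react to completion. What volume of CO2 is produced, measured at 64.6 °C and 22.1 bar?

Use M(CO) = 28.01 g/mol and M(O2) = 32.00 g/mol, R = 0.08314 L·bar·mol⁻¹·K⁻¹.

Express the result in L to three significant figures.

23.4 L

n(CO) = 515 / 28.01 = 18.39 mol
n(O2) = 528 / 32.00 = 16.50 mol
For 18.39 mol CO, stoichiometry requires (1/2) × 18.39 = 9.195 mol O2; 16.50 mol is available, so CO is limiting.
n(CO2) = (2/2) × 18.39 = 18.39 mol
V(CO2) = nRT/P = 18.39 × 0.08314 × 337.75 / 22.1 = 23.37 L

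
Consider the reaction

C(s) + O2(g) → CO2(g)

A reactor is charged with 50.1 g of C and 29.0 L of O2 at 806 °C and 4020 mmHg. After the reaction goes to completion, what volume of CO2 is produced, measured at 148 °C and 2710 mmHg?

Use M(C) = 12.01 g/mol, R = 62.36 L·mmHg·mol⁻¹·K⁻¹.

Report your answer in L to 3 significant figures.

n(C) = 50.1 / 12.01 = 4.172 mol
n(O2) = PV/RT = (4020 × 29.0) / (62.36 × 1079.15) = 1.732 mol
For 4.172 mol C, stoichiometry requires (1/1) × 4.172 = 4.172 mol O2; 1.732 mol is available, so O2 is limiting.
n(CO2) = (1/1) × 1.732 = 1.732 mol
V(CO2) = nRT/P = 1.732 × 62.36 × 421.15 / 2710 = 16.79 L

16.8 L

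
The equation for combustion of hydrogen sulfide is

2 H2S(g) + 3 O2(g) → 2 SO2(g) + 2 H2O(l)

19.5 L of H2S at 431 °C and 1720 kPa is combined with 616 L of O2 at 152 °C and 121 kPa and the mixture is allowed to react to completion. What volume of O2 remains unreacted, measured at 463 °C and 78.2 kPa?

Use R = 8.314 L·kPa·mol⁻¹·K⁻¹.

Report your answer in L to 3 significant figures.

n(H2S) = PV/RT = (1720 × 19.5) / (8.314 × 704.15) = 5.729 mol
n(O2) = PV/RT = (121 × 616) / (8.314 × 425.15) = 21.09 mol
For 5.729 mol H2S, stoichiometry requires (3/2) × 5.729 = 8.594 mol O2; 21.09 mol is available, so H2S is limiting.
n(O2) consumed = (3/2) × 5.729 = 8.594 mol; remaining = 21.09 − 8.594 = 12.50 mol
V(O2) = nRT/P = 12.50 × 8.314 × 736.15 / 78.2 = 978.3 L

978 L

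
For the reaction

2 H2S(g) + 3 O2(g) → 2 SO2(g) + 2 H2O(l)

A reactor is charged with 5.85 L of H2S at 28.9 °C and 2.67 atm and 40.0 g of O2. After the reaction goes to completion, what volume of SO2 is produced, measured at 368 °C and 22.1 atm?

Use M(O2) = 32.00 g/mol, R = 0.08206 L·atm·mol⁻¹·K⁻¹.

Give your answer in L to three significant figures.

1.50 L

n(H2S) = PV/RT = (2.67 × 5.85) / (0.08206 × 302.05) = 0.6302 mol
n(O2) = 40.0 / 32.00 = 1.250 mol
For 0.6302 mol H2S, stoichiometry requires (3/2) × 0.6302 = 0.9453 mol O2; 1.250 mol is available, so H2S is limiting.
n(SO2) = (2/2) × 0.6302 = 0.6302 mol
V(SO2) = nRT/P = 0.6302 × 0.08206 × 641.15 / 22.1 = 1.500 L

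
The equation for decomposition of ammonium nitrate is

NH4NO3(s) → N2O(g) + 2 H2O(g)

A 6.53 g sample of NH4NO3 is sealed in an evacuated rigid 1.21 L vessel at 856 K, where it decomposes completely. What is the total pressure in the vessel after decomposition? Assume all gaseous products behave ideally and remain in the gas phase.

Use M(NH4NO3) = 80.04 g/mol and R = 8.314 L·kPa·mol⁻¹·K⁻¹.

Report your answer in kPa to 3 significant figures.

n(NH4NO3) = 6.53 / 80.04 = 0.08158 mol
n(gas produced) = (3/1) × 0.08158 = 0.2447 mol
P = nRT/V = 0.2447 × 8.314 × 856 / 1.21 = 1439 kPa

1440 kPa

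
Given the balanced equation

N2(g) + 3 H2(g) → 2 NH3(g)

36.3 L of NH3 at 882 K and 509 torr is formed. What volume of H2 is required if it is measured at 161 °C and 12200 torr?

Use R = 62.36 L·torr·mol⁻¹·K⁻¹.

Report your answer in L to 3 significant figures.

n(NH3) = PV/RT = (509 × 36.3) / (62.36 × 882) = 0.3359 mol
n(H2) = (3/2) × 0.3359 = 0.5038 mol
V = nRT/P = 0.5038 × 62.36 × 434.15 / 12200 = 1.118 L

1.12 L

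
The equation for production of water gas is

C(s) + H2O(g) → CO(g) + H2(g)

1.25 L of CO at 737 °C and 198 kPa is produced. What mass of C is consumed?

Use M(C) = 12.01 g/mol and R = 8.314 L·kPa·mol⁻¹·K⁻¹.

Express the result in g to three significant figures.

n(CO) = PV/RT = (198 × 1.25) / (8.314 × 1010.15) = 0.02947 mol
n(C) = (1/1) × 0.02947 = 0.02947 mol
m(C) = 0.02947 × 12.01 = 0.3539 g

0.354 g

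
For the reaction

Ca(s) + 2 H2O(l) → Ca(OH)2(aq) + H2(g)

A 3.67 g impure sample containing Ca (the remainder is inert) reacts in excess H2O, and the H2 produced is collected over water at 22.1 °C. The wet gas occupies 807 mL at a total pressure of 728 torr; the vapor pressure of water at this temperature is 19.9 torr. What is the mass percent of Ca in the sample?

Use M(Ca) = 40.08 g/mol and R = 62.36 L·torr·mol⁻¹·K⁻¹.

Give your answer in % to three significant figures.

P(H2) = 728 − 19.9 = 708.1 torr
n(H2) = PV/RT = (708.1 × 0.8070) / (62.36 × 295.25) = 0.03104 mol
n(Ca) = (1/1) × 0.03104 = 0.03104 mol
m(Ca) = 0.03104 × 40.08 = 1.244 g
%Ca = 1.244 / 3.67 × 100 = 33.90%

33.9 %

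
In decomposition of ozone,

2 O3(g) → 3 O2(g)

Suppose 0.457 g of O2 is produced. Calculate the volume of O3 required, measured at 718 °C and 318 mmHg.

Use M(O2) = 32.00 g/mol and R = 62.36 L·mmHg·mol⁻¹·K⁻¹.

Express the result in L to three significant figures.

1.85 L

n(O2) = 0.4570 / 32.00 = 0.01428 mol
n(O3) = (2/3) × 0.01428 = 0.009520 mol
V = nRT/P = 0.009520 × 62.36 × 991.15 / 318 = 1.850 L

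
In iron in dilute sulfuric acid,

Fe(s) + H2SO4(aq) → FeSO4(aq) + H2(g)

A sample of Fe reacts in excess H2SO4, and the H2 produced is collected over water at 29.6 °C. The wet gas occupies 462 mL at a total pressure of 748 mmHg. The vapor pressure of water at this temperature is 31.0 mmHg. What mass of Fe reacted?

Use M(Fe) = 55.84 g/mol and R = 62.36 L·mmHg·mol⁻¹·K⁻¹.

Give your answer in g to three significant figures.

P(H2) = 748 − 31.0 = 717.0 mmHg
n(H2) = PV/RT = (717.0 × 0.4620) / (62.36 × 302.75) = 0.01755 mol
n(Fe) = (1/1) × 0.01755 = 0.01755 mol
m(Fe) = 0.01755 × 55.84 = 0.9800 g

0.980 g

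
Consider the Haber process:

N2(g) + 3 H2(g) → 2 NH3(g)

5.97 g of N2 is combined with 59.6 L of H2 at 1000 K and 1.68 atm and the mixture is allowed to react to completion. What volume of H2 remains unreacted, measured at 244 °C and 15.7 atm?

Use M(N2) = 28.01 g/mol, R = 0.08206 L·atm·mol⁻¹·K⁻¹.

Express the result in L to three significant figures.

1.57 L

n(N2) = 5.97 / 28.01 = 0.2131 mol
n(H2) = PV/RT = (1.68 × 59.6) / (0.08206 × 1000) = 1.220 mol
For 0.2131 mol N2, stoichiometry requires (3/1) × 0.2131 = 0.6393 mol H2; 1.220 mol is available, so N2 is limiting.
n(H2) consumed = (3/1) × 0.2131 = 0.6393 mol; remaining = 1.220 − 0.6393 = 0.5807 mol
V(H2) = nRT/P = 0.5807 × 0.08206 × 517.15 / 15.7 = 1.570 L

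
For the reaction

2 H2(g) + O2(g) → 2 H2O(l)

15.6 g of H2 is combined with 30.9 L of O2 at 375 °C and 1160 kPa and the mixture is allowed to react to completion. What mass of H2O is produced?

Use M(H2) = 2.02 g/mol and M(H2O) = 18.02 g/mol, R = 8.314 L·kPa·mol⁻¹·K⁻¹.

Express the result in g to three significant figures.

n(H2) = 15.6 / 2.02 = 7.723 mol
n(O2) = PV/RT = (1160 × 30.9) / (8.314 × 648.15) = 6.652 mol
For 7.723 mol H2, stoichiometry requires (1/2) × 7.723 = 3.861 mol O2; 6.652 mol is available, so H2 is limiting.
n(H2O) = (2/2) × 7.723 = 7.723 mol
m(H2O) = 7.723 × 18.02 = 139.2 g

139 g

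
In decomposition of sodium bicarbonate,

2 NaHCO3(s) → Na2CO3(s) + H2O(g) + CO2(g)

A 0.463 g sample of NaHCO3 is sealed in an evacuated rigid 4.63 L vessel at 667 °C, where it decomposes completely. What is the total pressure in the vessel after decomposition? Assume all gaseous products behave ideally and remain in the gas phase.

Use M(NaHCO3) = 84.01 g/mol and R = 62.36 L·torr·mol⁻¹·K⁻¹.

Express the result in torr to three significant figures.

69.8 torr

n(NaHCO3) = 0.463 / 84.01 = 0.005511 mol
n(gas produced) = (2/2) × 0.005511 = 0.005511 mol
P = nRT/V = 0.005511 × 62.36 × 940.15 / 4.63 = 69.78 torr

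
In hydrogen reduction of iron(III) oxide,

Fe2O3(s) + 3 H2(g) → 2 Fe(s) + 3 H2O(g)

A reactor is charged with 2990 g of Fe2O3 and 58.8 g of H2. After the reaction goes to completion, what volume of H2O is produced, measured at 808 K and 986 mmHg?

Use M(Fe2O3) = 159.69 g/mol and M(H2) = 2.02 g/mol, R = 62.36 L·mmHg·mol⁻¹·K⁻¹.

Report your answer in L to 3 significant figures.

n(Fe2O3) = 2990 / 159.69 = 18.72 mol
n(H2) = 58.8 / 2.02 = 29.11 mol
For 18.72 mol Fe2O3, stoichiometry requires (3/1) × 18.72 = 56.16 mol H2; 29.11 mol is available, so H2 is limiting.
n(H2O) = (3/3) × 29.11 = 29.11 mol
V(H2O) = nRT/P = 29.11 × 62.36 × 808 / 986 = 1488 L

1490 L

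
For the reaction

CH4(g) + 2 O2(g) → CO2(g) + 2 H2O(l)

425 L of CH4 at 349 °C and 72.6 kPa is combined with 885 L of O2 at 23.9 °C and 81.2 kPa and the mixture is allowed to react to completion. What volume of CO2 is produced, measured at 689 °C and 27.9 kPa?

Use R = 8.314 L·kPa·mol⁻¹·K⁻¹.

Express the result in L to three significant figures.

n(CH4) = PV/RT = (72.6 × 425) / (8.314 × 622.15) = 5.965 mol
n(O2) = PV/RT = (81.2 × 885) / (8.314 × 297.05) = 29.10 mol
For 5.965 mol CH4, stoichiometry requires (2/1) × 5.965 = 11.93 mol O2; 29.10 mol is available, so CH4 is limiting.
n(CO2) = (1/1) × 5.965 = 5.965 mol
V(CO2) = nRT/P = 5.965 × 8.314 × 962.15 / 27.9 = 1710 L

1710 L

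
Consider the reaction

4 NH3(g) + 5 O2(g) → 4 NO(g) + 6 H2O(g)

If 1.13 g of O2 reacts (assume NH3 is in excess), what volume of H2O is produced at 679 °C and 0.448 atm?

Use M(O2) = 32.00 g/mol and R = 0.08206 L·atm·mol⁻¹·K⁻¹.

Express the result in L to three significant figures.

n(O2) = 1.130 / 32.00 = 0.03531 mol
n(H2O) = (6/5) × 0.03531 = 0.04237 mol
V = nRT/P = 0.04237 × 0.08206 × 952.15 / 0.448 = 7.390 L

7.39 L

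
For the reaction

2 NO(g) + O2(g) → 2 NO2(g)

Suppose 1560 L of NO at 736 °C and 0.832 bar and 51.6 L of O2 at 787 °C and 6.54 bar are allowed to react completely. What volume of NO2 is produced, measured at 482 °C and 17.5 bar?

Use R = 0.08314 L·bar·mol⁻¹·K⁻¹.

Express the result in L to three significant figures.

27.5 L

n(NO) = PV/RT = (0.832 × 1560) / (0.08314 × 1009.15) = 15.47 mol
n(O2) = PV/RT = (6.54 × 51.6) / (0.08314 × 1060.15) = 3.829 mol
For 15.47 mol NO, stoichiometry requires (1/2) × 15.47 = 7.735 mol O2; 3.829 mol is available, so O2 is limiting.
n(NO2) = (2/1) × 3.829 = 7.658 mol
V(NO2) = nRT/P = 7.658 × 0.08314 × 755.15 / 17.5 = 27.47 L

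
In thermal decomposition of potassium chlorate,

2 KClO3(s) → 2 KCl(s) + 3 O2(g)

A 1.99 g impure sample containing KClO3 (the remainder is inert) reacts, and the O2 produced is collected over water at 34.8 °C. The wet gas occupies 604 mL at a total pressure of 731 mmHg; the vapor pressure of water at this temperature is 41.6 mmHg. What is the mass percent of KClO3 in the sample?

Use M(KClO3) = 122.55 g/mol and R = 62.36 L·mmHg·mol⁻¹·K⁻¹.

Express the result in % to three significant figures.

89.0 %

P(O2) = 731 − 41.6 = 689.4 mmHg
n(O2) = PV/RT = (689.4 × 0.6040) / (62.36 × 307.95) = 0.02168 mol
n(KClO3) = (2/3) × 0.02168 = 0.01445 mol
m(KClO3) = 0.01445 × 122.55 = 1.771 g
%KClO3 = 1.771 / 1.99 × 100 = 88.99%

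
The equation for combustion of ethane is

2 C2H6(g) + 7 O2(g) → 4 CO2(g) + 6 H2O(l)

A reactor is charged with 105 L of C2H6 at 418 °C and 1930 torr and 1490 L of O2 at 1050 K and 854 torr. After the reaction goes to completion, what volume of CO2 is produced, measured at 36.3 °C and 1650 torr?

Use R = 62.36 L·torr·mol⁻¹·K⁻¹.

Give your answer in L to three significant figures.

110 L

n(C2H6) = PV/RT = (1930 × 105) / (62.36 × 691.15) = 4.702 mol
n(O2) = PV/RT = (854 × 1490) / (62.36 × 1050) = 19.43 mol
For 4.702 mol C2H6, stoichiometry requires (7/2) × 4.702 = 16.46 mol O2; 19.43 mol is available, so C2H6 is limiting.
n(CO2) = (4/2) × 4.702 = 9.404 mol
V(CO2) = nRT/P = 9.404 × 62.36 × 309.45 / 1650 = 110.0 L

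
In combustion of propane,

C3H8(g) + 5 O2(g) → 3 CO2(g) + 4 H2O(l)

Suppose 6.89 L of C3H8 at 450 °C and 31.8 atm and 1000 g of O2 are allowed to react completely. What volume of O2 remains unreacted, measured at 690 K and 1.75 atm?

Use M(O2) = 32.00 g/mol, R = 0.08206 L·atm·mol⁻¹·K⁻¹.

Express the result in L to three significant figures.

n(C3H8) = PV/RT = (31.8 × 6.89) / (0.08206 × 723.15) = 3.692 mol
n(O2) = 1000 / 32.00 = 31.25 mol
For 3.692 mol C3H8, stoichiometry requires (5/1) × 3.692 = 18.46 mol O2; 31.25 mol is available, so C3H8 is limiting.
n(O2) consumed = (5/1) × 3.692 = 18.46 mol; remaining = 31.25 − 18.46 = 12.79 mol
V(O2) = nRT/P = 12.79 × 0.08206 × 690 / 1.75 = 413.8 L

414 L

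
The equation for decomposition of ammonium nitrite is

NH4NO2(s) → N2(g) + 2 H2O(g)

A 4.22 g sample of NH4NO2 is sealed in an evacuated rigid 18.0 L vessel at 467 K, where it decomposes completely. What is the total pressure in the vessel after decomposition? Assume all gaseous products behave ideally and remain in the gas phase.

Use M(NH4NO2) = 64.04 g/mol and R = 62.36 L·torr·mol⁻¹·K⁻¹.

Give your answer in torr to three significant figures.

320 torr

n(NH4NO2) = 4.22 / 64.04 = 0.06590 mol
n(gas produced) = (3/1) × 0.06590 = 0.1977 mol
P = nRT/V = 0.1977 × 62.36 × 467 / 18.0 = 319.9 torr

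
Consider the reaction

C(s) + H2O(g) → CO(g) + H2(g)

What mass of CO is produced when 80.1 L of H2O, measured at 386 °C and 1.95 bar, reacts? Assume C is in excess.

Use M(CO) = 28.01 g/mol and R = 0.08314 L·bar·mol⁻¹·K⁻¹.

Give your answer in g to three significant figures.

79.8 g

n(H2O) = PV/RT = (1.95 × 80.1) / (0.08314 × 659.15) = 2.850 mol
n(CO) = (1/1) × 2.850 = 2.850 mol
m(CO) = 2.850 × 28.01 = 79.83 g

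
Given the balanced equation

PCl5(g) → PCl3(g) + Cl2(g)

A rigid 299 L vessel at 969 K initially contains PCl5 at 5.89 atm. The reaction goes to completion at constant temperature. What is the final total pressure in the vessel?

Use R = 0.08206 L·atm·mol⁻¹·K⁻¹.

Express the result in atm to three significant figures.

Rigid vessel, constant T ⇒ P scales with total gas moles (1 → 2).
P_final = (2/1) × 5.89 = 11.78 atm

11.8 atm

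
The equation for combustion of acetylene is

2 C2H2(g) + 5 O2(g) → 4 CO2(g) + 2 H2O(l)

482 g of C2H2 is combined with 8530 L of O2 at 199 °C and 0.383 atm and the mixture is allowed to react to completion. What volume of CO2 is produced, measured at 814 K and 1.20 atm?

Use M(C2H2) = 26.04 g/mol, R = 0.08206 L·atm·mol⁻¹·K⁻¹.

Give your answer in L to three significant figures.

n(C2H2) = 482 / 26.04 = 18.51 mol
n(O2) = PV/RT = (0.383 × 8530) / (0.08206 × 472.15) = 84.32 mol
For 18.51 mol C2H2, stoichiometry requires (5/2) × 18.51 = 46.28 mol O2; 84.32 mol is available, so C2H2 is limiting.
n(CO2) = (4/2) × 18.51 = 37.02 mol
V(CO2) = nRT/P = 37.02 × 0.08206 × 814 / 1.20 = 2061 L

2060 L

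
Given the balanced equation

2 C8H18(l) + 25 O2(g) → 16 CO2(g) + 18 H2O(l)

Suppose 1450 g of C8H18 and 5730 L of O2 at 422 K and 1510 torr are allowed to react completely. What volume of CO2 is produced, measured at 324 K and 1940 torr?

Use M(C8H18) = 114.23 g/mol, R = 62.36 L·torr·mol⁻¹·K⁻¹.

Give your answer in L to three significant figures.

n(C8H18) = 1450 / 114.23 = 12.69 mol
n(O2) = PV/RT = (1510 × 5730) / (62.36 × 422) = 328.8 mol
For 12.69 mol C8H18, stoichiometry requires (25/2) × 12.69 = 158.6 mol O2; 328.8 mol is available, so C8H18 is limiting.
n(CO2) = (16/2) × 12.69 = 101.5 mol
V(CO2) = nRT/P = 101.5 × 62.36 × 324 / 1940 = 1057 L

1060 L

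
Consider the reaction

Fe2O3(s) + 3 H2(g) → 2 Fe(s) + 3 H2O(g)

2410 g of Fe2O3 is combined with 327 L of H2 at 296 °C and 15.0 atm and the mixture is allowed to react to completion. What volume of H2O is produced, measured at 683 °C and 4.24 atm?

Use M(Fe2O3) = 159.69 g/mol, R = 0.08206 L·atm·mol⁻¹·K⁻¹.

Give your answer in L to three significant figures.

n(Fe2O3) = 2410 / 159.69 = 15.09 mol
n(H2) = PV/RT = (15.0 × 327) / (0.08206 × 569.15) = 105.0 mol
For 15.09 mol Fe2O3, stoichiometry requires (3/1) × 15.09 = 45.27 mol H2; 105.0 mol is available, so Fe2O3 is limiting.
n(H2O) = (3/1) × 15.09 = 45.27 mol
V(H2O) = nRT/P = 45.27 × 0.08206 × 956.15 / 4.24 = 837.7 L

838 L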